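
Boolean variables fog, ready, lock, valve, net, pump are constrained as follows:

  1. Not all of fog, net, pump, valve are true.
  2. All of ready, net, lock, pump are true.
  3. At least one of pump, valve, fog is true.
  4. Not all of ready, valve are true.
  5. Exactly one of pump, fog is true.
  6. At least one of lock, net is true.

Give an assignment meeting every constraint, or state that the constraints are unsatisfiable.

fog = False, ready = True, lock = True, valve = False, net = True, pump = True

  (1) {fog, net, pump, valve}: 2/4 true — not all ✓
  (2) {ready, net, lock, pump}: all 4 true ✓
  (3) {pump, valve, fog}: 1 true — at least one ✓
  (4) {ready, valve}: 1/2 true — not all ✓
  (5) {pump, fog}: 1 true — exactly one ✓
  (6) {lock, net}: 2 true — at least one ✓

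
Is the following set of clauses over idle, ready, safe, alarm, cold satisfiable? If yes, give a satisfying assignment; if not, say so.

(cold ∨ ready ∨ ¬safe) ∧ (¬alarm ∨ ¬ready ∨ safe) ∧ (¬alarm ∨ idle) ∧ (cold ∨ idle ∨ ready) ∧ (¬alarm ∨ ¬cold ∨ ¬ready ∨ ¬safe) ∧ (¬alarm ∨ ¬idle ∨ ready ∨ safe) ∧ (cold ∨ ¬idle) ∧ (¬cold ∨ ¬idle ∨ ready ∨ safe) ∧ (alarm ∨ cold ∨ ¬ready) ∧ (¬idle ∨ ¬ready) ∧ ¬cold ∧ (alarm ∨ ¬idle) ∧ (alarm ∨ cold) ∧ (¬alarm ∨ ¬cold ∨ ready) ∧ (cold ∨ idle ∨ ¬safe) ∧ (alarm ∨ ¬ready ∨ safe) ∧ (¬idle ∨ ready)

Case cold = True:
  Clause (¬cold) is falsified — contradiction.
Case cold = False:
  (cold ∨ ¬idle) forces idle = False.
  (¬alarm ∨ idle) forces alarm = False.
  Clause (alarm ∨ cold) is falsified — contradiction.
Both cases fail, so the formula is unsatisfiable.

UNSATISFIABLE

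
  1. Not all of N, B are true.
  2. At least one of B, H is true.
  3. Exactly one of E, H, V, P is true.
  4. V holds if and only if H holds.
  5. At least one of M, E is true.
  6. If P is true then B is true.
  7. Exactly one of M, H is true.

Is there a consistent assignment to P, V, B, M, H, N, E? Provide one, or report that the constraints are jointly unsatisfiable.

P: False; V: False; B: True; M: True; H: False; N: False; E: True

  (1) {N, B}: 1/2 true — not all ✓
  (2) {B, H}: 1 true — at least one ✓
  (3) {E, H, V, P}: 1 true — exactly one ✓
  (4) V=F, H=F — same ✓
  (5) {M, E}: 2 true — at least one ✓
  (6) P=F ⇒ B: vacuous ✓
  (7) {M, H}: 1 true — exactly one ✓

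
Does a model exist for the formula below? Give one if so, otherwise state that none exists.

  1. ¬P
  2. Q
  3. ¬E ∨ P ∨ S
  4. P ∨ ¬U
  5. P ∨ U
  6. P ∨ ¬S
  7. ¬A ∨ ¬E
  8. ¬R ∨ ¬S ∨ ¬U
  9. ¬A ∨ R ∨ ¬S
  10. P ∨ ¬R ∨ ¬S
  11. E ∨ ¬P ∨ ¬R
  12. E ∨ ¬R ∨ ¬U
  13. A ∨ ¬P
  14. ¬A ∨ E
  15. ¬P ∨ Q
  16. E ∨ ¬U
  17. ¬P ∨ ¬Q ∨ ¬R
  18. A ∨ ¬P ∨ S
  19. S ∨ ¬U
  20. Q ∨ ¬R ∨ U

Case P = True:
  Clause (¬P) is falsified — contradiction.
Case P = False:
  (Q) forces Q = True.
  (P ∨ ¬U) forces U = False.
  Clause (P ∨ U) is falsified — contradiction.
Both cases fail, so the formula is unsatisfiable.

Unsatisfiable — no assignment works.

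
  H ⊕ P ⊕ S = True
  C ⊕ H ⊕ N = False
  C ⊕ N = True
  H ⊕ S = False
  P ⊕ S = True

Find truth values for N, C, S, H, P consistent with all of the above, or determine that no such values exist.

Adding constraints 1, 2, 3, 5 mod 2: every variable appears an even number of times on the left, so the left side is 0.
But the right sides sum to 1 (mod 2). 0 ≠ 1 — the system is inconsistent.

The formula is unsatisfiable.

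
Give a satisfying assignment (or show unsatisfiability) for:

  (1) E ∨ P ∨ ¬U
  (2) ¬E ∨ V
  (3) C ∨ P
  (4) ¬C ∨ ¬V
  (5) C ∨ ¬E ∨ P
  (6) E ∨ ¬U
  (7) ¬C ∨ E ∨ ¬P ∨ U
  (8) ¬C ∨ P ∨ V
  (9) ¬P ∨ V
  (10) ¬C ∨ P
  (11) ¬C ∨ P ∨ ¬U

P = True, V = True, E = True, U = True, C = False

Try P = False:
  (C ∨ P) forces C = True.
  clause (¬C ∨ P) is falsified — backtrack.
So P = True.
  then (¬P ∨ V) forces V = True.
  then (¬C ∨ ¬V) forces C = False.
Set E = True.
Set U = True.
All clauses satisfied.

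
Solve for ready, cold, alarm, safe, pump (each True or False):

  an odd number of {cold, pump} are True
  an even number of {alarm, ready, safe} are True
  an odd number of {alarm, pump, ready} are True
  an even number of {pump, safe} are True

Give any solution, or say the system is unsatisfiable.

The formula is unsatisfiable.

Adding constraints 2, 3, 4 mod 2: every variable appears an even number of times on the left, so the left side is 0.
But the right sides sum to 1 (mod 2). 0 ≠ 1 — the system is inconsistent.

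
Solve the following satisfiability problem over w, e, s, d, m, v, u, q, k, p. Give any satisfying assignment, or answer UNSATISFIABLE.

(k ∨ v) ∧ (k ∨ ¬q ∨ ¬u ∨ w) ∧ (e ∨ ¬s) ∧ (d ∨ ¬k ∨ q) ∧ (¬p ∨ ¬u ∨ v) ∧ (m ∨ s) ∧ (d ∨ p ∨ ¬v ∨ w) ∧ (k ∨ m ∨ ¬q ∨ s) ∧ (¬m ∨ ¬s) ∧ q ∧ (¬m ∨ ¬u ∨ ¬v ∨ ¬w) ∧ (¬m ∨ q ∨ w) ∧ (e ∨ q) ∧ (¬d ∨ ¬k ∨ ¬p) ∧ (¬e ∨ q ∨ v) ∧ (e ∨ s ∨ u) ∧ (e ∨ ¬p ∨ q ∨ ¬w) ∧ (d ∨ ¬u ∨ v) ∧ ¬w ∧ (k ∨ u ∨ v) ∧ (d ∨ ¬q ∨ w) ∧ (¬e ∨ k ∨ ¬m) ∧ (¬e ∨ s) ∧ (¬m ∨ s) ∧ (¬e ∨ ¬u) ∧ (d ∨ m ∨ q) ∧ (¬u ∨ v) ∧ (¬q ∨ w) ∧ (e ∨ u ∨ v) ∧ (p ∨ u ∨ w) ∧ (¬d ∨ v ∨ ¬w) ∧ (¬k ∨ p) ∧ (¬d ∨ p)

Unsatisfiable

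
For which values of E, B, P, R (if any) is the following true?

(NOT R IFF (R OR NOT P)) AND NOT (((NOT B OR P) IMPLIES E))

E = False, B = False, P = False, R = False

  NOT R IFF (R OR NOT P) = True
    NOT R = True
    R OR NOT P = True
      NOT P = True
  NOT (((NOT B OR P) IMPLIES E)) = True
    (NOT B OR P) IMPLIES E = False
      NOT B OR P = True
        NOT B = True
Both conjuncts True, so the formula holds.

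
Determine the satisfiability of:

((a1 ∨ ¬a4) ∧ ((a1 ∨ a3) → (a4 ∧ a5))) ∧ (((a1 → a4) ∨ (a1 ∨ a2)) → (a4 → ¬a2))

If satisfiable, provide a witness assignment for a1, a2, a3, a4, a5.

a1 = False, a2 = True, a3 = False, a4 = False, a5 = False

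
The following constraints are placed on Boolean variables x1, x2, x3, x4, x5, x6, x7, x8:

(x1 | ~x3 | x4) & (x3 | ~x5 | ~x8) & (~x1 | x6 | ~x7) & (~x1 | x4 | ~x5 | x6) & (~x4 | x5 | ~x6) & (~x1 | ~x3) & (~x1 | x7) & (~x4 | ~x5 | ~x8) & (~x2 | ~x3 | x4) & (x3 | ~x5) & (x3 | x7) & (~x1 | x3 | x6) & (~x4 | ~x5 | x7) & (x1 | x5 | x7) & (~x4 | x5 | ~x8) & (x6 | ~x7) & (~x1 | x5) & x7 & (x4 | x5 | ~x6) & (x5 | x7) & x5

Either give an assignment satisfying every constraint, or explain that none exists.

x1 = False, x2 = False, x3 = True, x4 = True, x5 = True, x6 = True, x7 = True, x8 = False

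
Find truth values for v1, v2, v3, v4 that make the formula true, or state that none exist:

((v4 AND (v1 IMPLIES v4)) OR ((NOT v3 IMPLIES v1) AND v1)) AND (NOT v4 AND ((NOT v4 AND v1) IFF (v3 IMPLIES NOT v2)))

v1 = True, v2 = False, v3 = True, v4 = False

  (v4 AND (v1 IMPLIES v4)) OR ((NOT v3 IMPLIES v1) AND v1) = True
    v4 AND (v1 IMPLIES v4) = False
      v1 IMPLIES v4 = False
    (NOT v3 IMPLIES v1) AND v1 = True
      NOT v3 IMPLIES v1 = True
        NOT v3 = False
  NOT v4 AND ((NOT v4 AND v1) IFF (v3 IMPLIES NOT v2)) = True
    NOT v4 = True
    (NOT v4 AND v1) IFF (v3 IMPLIES NOT v2) = True
      NOT v4 AND v1 = True
        NOT v4 = True
      v3 IMPLIES NOT v2 = True
        NOT v2 = True
Both conjuncts True, so the formula holds.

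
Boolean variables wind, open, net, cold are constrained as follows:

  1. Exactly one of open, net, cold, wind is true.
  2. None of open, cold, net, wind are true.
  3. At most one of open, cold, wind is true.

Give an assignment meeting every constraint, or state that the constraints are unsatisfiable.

No satisfying assignment exists.

Case open = True:
  Constraint (2) is violated (open=T) — contradiction.
Case open = False:
  (2) forces cold = False.
  (2) forces net = False.
  (1) with open=F, net=F, cold=F forces wind = True.
  Constraint (2) is violated (wind=T) — contradiction.
Both cases fail — unsatisfiable.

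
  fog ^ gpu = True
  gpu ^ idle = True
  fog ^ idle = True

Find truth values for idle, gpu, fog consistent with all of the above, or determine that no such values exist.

Adding constraints 1, 2, 3 mod 2: every variable appears an even number of times on the left, so the left side is 0.
But the right sides sum to 1 (mod 2). 0 ≠ 1 — the system is inconsistent.

Unsatisfiable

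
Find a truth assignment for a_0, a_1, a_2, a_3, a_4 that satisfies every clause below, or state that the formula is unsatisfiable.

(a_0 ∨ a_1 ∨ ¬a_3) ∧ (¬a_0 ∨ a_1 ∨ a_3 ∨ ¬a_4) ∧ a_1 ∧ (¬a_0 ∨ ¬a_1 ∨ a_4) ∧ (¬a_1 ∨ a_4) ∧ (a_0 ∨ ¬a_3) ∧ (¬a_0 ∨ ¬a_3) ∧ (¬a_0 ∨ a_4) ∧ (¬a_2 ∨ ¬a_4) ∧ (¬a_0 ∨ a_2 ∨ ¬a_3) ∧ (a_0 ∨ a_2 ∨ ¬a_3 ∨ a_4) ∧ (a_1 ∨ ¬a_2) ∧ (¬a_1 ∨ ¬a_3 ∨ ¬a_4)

Unit clause (a_1) forces a_1 = True.
In (¬a_1 ∨ a_4) only a_4 is left, so a_4 = True.
In (¬a_2 ∨ ¬a_4) only ¬a_2 is left, so a_2 = False.
In (¬a_1 ∨ ¬a_3 ∨ ¬a_4) only ¬a_3 is left, so a_3 = False.
Set a_0 = True.
All clauses satisfied.

a_0: True, a_1: True, a_2: False, a_3: False, a_4: True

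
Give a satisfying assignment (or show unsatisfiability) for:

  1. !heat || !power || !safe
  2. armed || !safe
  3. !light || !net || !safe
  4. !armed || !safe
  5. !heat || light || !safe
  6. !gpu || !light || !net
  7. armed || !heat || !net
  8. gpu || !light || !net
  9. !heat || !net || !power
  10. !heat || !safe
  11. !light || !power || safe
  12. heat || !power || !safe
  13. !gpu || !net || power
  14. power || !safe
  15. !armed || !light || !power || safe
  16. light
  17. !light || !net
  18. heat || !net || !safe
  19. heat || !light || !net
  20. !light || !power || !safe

gpu = False; power = False; heat = False; net = False; safe = False; armed = True; light = True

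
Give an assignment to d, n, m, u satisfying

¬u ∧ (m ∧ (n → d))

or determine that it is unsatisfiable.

d: True; n: False; m: True; u: False

  ¬u = True
  m ∧ (n → d) = True
    n → d = True
Both conjuncts True, so the formula holds.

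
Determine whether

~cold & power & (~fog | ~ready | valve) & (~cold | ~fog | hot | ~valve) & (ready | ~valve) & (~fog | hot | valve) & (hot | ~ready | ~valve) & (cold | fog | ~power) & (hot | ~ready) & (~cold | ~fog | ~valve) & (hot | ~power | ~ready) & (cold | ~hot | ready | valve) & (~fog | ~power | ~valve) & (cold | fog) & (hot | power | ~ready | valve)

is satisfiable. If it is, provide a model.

Case cold = True:
  Clause (~cold) is falsified — contradiction.
Case cold = False:
  (power) forces power = True.
  (cold | fog | ~power) forces fog = True.
  (~fog | ~power | ~valve) forces valve = False.
  (~fog | ~ready | valve) forces ready = False.
  (~fog | hot | valve) forces hot = True.
  Clause (cold | ~hot | ready | valve) is falsified — contradiction.
Both cases fail, so the formula is unsatisfiable.

Unsatisfiable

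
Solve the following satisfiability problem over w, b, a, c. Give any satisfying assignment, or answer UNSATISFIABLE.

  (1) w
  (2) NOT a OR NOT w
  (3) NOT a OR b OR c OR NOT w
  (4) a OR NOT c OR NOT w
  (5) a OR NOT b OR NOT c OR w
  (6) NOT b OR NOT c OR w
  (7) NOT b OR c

w = True, b = False, a = False, c = False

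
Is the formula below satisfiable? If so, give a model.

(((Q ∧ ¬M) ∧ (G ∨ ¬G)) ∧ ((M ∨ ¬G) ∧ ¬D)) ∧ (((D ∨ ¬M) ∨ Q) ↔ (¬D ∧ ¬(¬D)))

No satisfying assignment exists.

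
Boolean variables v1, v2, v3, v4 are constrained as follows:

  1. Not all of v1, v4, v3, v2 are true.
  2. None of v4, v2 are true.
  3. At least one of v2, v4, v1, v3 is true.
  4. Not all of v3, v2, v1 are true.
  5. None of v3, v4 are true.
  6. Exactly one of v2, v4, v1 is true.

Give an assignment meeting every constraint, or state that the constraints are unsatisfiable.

v1 = True, v2 = False, v3 = False, v4 = False

  (1) {v1, v4, v3, v2}: 1/4 true — not all ✓
  (2) {v4, v2}: 0 true — none ✓
  (3) {v2, v4, v1, v3}: 1 true — at least one ✓
  (4) {v3, v2, v1}: 1/3 true — not all ✓
  (5) {v3, v4}: 0 true — none ✓
  (6) {v2, v4, v1}: 1 true — exactly one ✓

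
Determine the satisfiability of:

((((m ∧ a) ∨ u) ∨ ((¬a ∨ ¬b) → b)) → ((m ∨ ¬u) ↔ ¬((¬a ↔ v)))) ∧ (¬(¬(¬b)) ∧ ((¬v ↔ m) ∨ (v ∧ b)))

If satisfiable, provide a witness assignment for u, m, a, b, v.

u = False, m = True, a = False, b = False, v = False

  (((m ∧ a) ∨ u) ∨ ((¬a ∨ ¬b) → b)) → ((m ∨ ¬u) ↔ ¬((¬a ↔ v))) = True
    ((m ∧ a) ∨ u) ∨ ((¬a ∨ ¬b) → b) = False
      (m ∧ a) ∨ u = False
        m ∧ a = False
      (¬a ∨ ¬b) → b = False
        ¬a ∨ ¬b = True
          ¬a = True
          ¬b = True
    (m ∨ ¬u) ↔ ¬((¬a ↔ v)) = True
      m ∨ ¬u = True
        ¬u = True
      ¬((¬a ↔ v)) = True
        ¬a ↔ v = False
          ¬a = True
  ¬(¬(¬b)) ∧ ((¬v ↔ m) ∨ (v ∧ b)) = True
    ¬(¬(¬b)) = True
      ¬(¬b) = False
        ¬b = True
    (¬v ↔ m) ∨ (v ∧ b) = True
      ¬v ↔ m = True
        ¬v = True
      v ∧ b = False
Both conjuncts True, so the formula holds.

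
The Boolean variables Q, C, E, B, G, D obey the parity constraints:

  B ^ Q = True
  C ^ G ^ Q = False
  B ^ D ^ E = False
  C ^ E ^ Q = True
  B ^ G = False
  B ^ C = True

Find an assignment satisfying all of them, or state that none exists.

Q: True, C: True, E: True, B: False, G: False, D: True

B ^ Q = F ^ T = True ✓
C ^ G ^ Q = T ^ F ^ T = False ✓
B ^ D ^ E = F ^ T ^ T = False ✓
C ^ E ^ Q = T ^ T ^ T = True ✓
B ^ G = F ^ F = False ✓
B ^ C = F ^ T = True ✓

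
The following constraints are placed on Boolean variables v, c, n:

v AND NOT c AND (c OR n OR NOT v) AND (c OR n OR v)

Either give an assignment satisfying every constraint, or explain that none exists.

Unit clause (v) forces v = True.
Unit clause (NOT c) forces c = False.
In (c OR n OR NOT v) only n is left, so n = True.
Check each clause:
  (v): v holds.
  (NOT c): NOT c holds.
  (c OR n OR NOT v): n holds.
  (c OR n OR v): n holds.
All clauses satisfied.

v = True; c = False; n = True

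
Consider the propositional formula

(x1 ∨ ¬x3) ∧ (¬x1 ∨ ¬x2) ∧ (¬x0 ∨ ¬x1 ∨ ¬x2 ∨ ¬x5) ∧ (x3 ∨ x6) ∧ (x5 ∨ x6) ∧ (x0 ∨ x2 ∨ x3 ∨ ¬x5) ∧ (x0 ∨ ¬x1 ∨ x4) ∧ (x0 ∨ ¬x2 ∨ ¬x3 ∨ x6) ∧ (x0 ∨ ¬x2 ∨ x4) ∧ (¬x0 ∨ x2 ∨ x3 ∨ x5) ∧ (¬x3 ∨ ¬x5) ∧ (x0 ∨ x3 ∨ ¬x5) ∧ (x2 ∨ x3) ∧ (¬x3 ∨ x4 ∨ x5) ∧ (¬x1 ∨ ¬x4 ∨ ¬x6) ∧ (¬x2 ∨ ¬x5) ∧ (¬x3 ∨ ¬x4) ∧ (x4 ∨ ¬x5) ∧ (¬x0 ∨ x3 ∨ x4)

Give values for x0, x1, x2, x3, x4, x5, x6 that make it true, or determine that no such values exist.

x0 = True, x1 = False, x2 = True, x3 = False, x4 = True, x5 = False, x6 = True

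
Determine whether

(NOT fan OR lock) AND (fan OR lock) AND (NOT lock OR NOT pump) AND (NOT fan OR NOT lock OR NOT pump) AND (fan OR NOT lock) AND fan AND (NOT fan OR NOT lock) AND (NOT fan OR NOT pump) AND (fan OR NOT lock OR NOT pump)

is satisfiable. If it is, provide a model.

The formula is unsatisfiable.

Case fan = True:
  (NOT fan OR lock) forces lock = True.
  Clause (NOT fan OR NOT lock) is falsified — contradiction.
Case fan = False:
  Clause (fan) is falsified — contradiction.
Both cases fail, so the formula is unsatisfiable.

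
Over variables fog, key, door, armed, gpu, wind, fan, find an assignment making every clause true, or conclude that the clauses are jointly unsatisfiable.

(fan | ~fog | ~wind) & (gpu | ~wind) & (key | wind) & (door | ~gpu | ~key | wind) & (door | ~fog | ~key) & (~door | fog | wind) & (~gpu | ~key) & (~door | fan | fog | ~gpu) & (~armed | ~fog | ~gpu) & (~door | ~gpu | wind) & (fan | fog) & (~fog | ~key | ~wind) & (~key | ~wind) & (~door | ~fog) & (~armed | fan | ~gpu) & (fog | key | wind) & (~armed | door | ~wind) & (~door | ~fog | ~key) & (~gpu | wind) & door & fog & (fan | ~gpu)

Case fog = True:
  (~door | ~fog) forces door = False.
  Clause (door) is falsified — contradiction.
Case fog = False:
  Clause (fog) is falsified — contradiction.
Both cases fail, so the formula is unsatisfiable.

Unsatisfiable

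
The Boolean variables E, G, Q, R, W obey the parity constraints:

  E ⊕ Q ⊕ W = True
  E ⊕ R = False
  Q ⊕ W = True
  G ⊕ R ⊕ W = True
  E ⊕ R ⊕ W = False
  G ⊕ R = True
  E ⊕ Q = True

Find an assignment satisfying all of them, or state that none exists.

E: False, G: True, Q: True, R: False, W: False

E ⊕ Q ⊕ W = F ⊕ T ⊕ F = True ✓
E ⊕ R = F ⊕ F = False ✓
Q ⊕ W = T ⊕ F = True ✓
G ⊕ R ⊕ W = T ⊕ F ⊕ F = True ✓
E ⊕ R ⊕ W = F ⊕ F ⊕ F = False ✓
G ⊕ R = T ⊕ F = True ✓
E ⊕ Q = F ⊕ T = True ✓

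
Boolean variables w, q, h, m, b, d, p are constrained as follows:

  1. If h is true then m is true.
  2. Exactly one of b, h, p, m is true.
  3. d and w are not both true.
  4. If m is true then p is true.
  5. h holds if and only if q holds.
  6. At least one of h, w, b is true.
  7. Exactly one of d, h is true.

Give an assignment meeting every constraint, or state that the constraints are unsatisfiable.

w=F, q=F, h=F, m=F, b=T, d=T, p=F

  (1) h=F ⇒ m: vacuous ✓
  (2) {b, h, p, m}: 1 true — exactly one ✓
  (3) d=T, w=F — not both ✓
  (4) m=F ⇒ p: vacuous ✓
  (5) h=F, q=F — same ✓
  (6) {h, w, b}: 1 true — at least one ✓
  (7) {d, h}: 1 true — exactly one ✓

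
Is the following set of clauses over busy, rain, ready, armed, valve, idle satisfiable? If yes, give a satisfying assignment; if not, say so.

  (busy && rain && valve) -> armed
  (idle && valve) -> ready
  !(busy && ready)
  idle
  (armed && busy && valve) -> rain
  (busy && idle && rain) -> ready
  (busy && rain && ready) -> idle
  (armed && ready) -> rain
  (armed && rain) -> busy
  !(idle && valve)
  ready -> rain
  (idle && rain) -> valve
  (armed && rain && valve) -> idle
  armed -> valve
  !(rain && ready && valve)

busy = True; rain = False; ready = False; armed = False; valve = False; idle = True

Unit clause (idle) forces idle = True.
In (!idle || !valve) only !valve is left, so valve = False.
In (!armed || valve) only !armed is left, so armed = False.
In (!idle || !rain || valve) only !rain is left, so rain = False.
In (rain || !ready) only !ready is left, so ready = False.
Set busy = True.
All clauses satisfied.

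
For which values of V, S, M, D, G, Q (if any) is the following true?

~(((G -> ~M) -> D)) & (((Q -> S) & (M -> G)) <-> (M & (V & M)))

V = False, S = False, M = False, D = False, G = True, Q = True

  ~(((G -> ~M) -> D)) = True
    (G -> ~M) -> D = False
      G -> ~M = True
        ~M = True
  ((Q -> S) & (M -> G)) <-> (M & (V & M)) = True
    (Q -> S) & (M -> G) = False
      Q -> S = False
      M -> G = True
    M & (V & M) = False
      V & M = False
Both conjuncts True, so the formula holds.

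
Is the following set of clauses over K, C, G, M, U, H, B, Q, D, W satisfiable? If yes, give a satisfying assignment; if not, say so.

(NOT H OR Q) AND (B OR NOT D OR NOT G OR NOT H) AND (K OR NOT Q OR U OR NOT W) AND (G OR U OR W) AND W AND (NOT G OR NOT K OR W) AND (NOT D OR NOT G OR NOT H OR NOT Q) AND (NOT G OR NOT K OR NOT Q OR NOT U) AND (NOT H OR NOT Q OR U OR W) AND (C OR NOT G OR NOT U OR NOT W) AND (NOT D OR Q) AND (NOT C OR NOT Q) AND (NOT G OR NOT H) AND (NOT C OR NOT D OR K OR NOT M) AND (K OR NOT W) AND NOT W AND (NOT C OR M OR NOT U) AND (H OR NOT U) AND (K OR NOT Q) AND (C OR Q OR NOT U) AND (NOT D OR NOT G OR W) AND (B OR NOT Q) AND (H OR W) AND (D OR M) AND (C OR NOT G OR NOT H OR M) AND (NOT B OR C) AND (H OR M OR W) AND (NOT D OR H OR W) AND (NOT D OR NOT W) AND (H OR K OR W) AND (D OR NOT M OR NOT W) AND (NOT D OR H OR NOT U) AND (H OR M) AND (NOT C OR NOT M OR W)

The formula is unsatisfiable.

Case W = True:
  Clause (NOT W) is falsified — contradiction.
Case W = False:
  Clause (W) is falsified — contradiction.
Both cases fail, so the formula is unsatisfiable.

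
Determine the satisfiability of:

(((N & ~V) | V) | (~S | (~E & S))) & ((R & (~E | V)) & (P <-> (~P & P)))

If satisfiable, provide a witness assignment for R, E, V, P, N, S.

R = True, E = False, V = False, P = False, N = False, S = True

  ((N & ~V) | V) | (~S | (~E & S)) = True
    (N & ~V) | V = False
      N & ~V = False
        ~V = True
    ~S | (~E & S) = True
      ~S = False
      ~E & S = True
        ~E = True
  (R & (~E | V)) & (P <-> (~P & P)) = True
    R & (~E | V) = True
      ~E | V = True
        ~E = True
    P <-> (~P & P) = True
      ~P & P = False
        ~P = True
Both conjuncts True, so the formula holds.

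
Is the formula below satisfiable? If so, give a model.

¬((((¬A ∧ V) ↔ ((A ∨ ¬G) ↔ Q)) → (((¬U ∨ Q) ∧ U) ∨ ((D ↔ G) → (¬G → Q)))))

U=F, D=F, V=F, G=F, A=F, Q=F

  ¬((((¬A ∧ V) ↔ ((A ∨ ¬G) ↔ Q)) → (((¬U ∨ Q) ∧ U) ∨ ((D ↔ G) → (¬G → Q))))) = True
    ((¬A ∧ V) ↔ ((A ∨ ¬G) ↔ Q)) → (((¬U ∨ Q) ∧ U) ∨ ((D ↔ G) → (¬G → Q))) = False
      (¬A ∧ V) ↔ ((A ∨ ¬G) ↔ Q) = True
        ¬A ∧ V = False
          ¬A = True
        (A ∨ ¬G) ↔ Q = False
          A ∨ ¬G = True
            ¬G = True
      ((¬U ∨ Q) ∧ U) ∨ ((D ↔ G) → (¬G → Q)) = False
        (¬U ∨ Q) ∧ U = False
          ¬U ∨ Q = True
            ¬U = True
        (D ↔ G) → (¬G → Q) = False
          D ↔ G = True
          ¬G → Q = False
            ¬G = True
The formula evaluates to True.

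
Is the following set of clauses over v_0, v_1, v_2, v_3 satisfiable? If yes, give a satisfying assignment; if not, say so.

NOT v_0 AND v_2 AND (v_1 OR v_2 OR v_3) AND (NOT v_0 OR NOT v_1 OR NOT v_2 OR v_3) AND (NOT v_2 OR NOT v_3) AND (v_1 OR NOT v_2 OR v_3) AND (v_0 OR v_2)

Unit clause (NOT v_0) forces v_0 = False.
Unit clause (v_2) forces v_2 = True.
In (NOT v_2 OR NOT v_3) only NOT v_3 is left, so v_3 = False.
In (v_1 OR NOT v_2 OR v_3) only v_1 is left, so v_1 = True.
Check each clause:
  (NOT v_0): NOT v_0 holds.
  (v_2): v_2 holds.
  (v_1 OR v_2 OR v_3): v_1 holds.
  (NOT v_0 OR NOT v_1 OR NOT v_2 OR v_3): NOT v_0 holds.
  (NOT v_2 OR NOT v_3): NOT v_3 holds.
  (v_1 OR NOT v_2 OR v_3): v_1 holds.
  (v_0 OR v_2): v_2 holds.
All clauses satisfied.

v_0=F, v_1=T, v_2=T, v_3=F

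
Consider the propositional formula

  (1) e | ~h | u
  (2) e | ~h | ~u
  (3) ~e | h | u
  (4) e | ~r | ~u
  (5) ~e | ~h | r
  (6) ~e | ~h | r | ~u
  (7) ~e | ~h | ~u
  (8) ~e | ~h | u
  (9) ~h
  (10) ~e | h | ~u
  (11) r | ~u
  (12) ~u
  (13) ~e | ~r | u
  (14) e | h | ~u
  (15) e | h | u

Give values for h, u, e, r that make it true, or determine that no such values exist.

Unsatisfiable

Case h = True:
  Clause (~h) is falsified — contradiction.
Case h = False:
  (~u) forces u = False.
  (~e | h | u) forces e = False.
  Clause (e | h | u) is falsified — contradiction.
Both cases fail, so the formula is unsatisfiable.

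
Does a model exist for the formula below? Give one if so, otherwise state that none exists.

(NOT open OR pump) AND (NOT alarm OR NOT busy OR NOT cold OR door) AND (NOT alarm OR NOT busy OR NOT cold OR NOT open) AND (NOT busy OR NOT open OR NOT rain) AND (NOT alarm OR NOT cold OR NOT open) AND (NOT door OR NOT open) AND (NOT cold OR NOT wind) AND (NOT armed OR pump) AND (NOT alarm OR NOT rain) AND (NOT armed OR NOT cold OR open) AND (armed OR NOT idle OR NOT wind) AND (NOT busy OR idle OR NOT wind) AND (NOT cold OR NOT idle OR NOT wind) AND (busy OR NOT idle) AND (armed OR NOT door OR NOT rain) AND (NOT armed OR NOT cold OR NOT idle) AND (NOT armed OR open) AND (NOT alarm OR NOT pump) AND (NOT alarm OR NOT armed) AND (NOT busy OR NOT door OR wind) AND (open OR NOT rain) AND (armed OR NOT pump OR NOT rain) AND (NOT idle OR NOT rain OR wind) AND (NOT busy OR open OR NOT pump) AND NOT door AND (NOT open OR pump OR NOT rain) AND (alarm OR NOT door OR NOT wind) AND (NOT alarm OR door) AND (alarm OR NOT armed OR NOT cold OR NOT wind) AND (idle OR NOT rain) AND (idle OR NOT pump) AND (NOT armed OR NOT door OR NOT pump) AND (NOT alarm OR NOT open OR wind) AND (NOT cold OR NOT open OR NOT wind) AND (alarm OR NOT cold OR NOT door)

Unit clause (NOT door) forces door = False.
In (NOT alarm OR door) only NOT alarm is left, so alarm = False.
Try rain = True:
  (open OR NOT rain) forces open = True.
  (NOT open OR pump) forces pump = True.
  (NOT busy OR NOT open OR NOT rain) forces busy = False.
  (busy OR NOT idle) forces idle = False.
  clause (idle OR NOT rain) is falsified — backtrack.
So rain = False.
Set pump = True.
  then (idle OR NOT pump) forces idle = True.
  then (busy OR NOT idle) forces busy = True.
  then (NOT busy OR open OR NOT pump) forces open = True.
Set wind = False.
Set armed = True.
  then (NOT armed OR NOT cold OR NOT idle) forces cold = False.
All clauses satisfied.

alarm = False, door = False, rain = False, pump = True, wind = False, open = True, busy = True, armed = True, idle = True, cold = False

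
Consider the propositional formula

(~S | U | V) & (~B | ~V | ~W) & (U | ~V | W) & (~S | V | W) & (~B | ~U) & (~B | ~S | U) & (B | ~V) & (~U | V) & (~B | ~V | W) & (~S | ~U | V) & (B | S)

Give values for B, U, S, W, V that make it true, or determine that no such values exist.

B=T, U=F, S=F, W=T, V=F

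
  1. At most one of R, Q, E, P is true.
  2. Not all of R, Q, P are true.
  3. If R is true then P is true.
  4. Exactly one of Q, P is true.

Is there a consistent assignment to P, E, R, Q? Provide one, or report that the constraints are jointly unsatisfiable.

P: False, E: False, R: False, Q: True

  (1) {R, Q, E, P}: 1 true — at most one ✓
  (2) {R, Q, P}: 1/3 true — not all ✓
  (3) R=F ⇒ P: vacuous ✓
  (4) {Q, P}: 1 true — exactly one ✓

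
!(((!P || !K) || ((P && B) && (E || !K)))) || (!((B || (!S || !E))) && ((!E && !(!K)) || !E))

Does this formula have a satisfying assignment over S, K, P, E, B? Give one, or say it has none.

S: True, K: True, P: True, E: False, B: False

  !(((!P || !K) || ((P && B) && (E || !K)))) || (!((B || (!S || !E))) && ((!E && !(!K)) || !E)) = True
    !(((!P || !K) || ((P && B) && (E || !K)))) = True
      (!P || !K) || ((P && B) && (E || !K)) = False
        !P || !K = False
          !P = False
          !K = False
        (P && B) && (E || !K) = False
          P && B = False
          E || !K = False
            !K = False
    !((B || (!S || !E))) && ((!E && !(!K)) || !E) = False
      !((B || (!S || !E))) = False
        B || (!S || !E) = True
          !S || !E = True
            !S = False
            !E = True
      (!E && !(!K)) || !E = True
        !E && !(!K) = True
          !E = True
          !(!K) = True
            !K = False
        !E = True
The formula evaluates to True.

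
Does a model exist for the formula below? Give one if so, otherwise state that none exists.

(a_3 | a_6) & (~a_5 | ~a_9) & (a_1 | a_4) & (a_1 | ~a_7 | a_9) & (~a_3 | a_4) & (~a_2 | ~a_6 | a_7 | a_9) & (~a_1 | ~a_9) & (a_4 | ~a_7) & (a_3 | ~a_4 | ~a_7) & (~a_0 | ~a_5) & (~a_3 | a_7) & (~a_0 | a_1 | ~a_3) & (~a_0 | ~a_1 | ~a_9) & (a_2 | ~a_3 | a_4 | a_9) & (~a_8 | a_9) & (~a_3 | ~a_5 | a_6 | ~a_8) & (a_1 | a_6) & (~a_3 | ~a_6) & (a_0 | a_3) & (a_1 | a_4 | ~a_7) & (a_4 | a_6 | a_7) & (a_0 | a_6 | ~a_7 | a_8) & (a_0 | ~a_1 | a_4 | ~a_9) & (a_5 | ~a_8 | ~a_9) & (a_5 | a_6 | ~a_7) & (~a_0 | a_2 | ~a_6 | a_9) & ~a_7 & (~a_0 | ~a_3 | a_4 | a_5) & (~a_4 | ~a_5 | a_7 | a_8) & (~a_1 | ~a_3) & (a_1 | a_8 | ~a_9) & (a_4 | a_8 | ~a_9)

Unsatisfiable — no assignment works.

Case a_7 = True:
  Clause (~a_7) is falsified — contradiction.
Case a_7 = False:
  (~a_3 | a_7) forces a_3 = False.
  (a_3 | a_6) forces a_6 = True.
  (a_0 | a_3) forces a_0 = True.
  (~a_0 | ~a_5) forces a_5 = False.
  If a_9 = True:
    (~a_1 | ~a_9) forces a_1 = False.
    (a_1 | a_4) forces a_4 = True.
    (a_5 | ~a_8 | ~a_9) forces a_8 = False.
    clause (a_1 | a_8 | ~a_9) is falsified.
  If a_9 = False:
    (~a_2 | ~a_6 | a_7 | a_9) forces a_2 = False.
    clause (~a_0 | a_2 | ~a_6 | a_9) is falsified.
  Every sub-case reaches a contradiction.
Both cases fail, so the formula is unsatisfiable.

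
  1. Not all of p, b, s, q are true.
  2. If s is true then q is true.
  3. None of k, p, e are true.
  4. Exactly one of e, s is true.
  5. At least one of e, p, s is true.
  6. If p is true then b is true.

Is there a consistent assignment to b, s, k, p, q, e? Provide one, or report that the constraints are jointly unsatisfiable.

b = True, s = True, k = False, p = False, q = True, e = False

  (1) {p, b, s, q}: 3/4 true — not all ✓
  (2) s=T ⇒ q: T ✓
  (3) {k, p, e}: 0 true — none ✓
  (4) {e, s}: 1 true — exactly one ✓
  (5) {e, p, s}: 1 true — at least one ✓
  (6) p=F ⇒ b: vacuous ✓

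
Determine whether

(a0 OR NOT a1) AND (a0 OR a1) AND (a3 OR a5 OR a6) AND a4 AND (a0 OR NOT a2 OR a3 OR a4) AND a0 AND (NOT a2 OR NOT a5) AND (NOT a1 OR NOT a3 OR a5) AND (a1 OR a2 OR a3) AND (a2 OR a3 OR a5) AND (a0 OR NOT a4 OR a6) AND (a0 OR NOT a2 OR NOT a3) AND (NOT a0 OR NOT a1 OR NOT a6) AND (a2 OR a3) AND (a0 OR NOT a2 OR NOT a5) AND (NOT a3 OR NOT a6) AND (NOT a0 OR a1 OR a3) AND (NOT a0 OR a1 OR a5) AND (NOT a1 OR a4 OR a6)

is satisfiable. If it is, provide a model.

Unit clause (a4) forces a4 = True.
Unit clause (a0) forces a0 = True.
Set a1 = True.
  then (NOT a0 OR NOT a1 OR NOT a6) forces a6 = False.
Try a2 = True:
  (NOT a2 OR NOT a5) forces a5 = False.
  (a3 OR a5 OR a6) forces a3 = True.
  clause (NOT a1 OR NOT a3 OR a5) is falsified — backtrack.
So a2 = False.
  then (a2 OR a3) forces a3 = True.
  then (NOT a1 OR NOT a3 OR a5) forces a5 = True.
All clauses satisfied.

a0 = True, a1 = True, a2 = False, a3 = True, a4 = True, a5 = True, a6 = False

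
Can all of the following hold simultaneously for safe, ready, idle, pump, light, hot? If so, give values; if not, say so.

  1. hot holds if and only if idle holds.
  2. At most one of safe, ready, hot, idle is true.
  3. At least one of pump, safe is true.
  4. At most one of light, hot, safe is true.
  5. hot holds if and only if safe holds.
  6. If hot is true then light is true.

safe=F, ready=T, idle=F, pump=T, light=F, hot=F

  (1) hot=F, idle=F — same ✓
  (2) {safe, ready, hot, idle}: 1 true — at most one ✓
  (3) {pump, safe}: 1 true — at least one ✓
  (4) {light, hot, safe}: 0 true — at most one ✓
  (5) hot=F, safe=F — same ✓
  (6) hot=F ⇒ light: vacuous ✓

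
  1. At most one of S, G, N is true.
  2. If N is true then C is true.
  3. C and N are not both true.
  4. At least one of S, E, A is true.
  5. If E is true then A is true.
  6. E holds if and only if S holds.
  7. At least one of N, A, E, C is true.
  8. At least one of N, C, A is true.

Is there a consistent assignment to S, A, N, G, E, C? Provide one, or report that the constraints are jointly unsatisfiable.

S = False; A = True; N = False; G = True; E = False; C = True

  (1) {S, G, N}: 1 true — at most one ✓
  (2) N=F ⇒ C: vacuous ✓
  (3) C=T, N=F — not both ✓
  (4) {S, E, A}: 1 true — at least one ✓
  (5) E=F ⇒ A: vacuous ✓
  (6) E=F, S=F — same ✓
  (7) {N, A, E, C}: 2 true — at least one ✓
  (8) {N, C, A}: 2 true — at least one ✓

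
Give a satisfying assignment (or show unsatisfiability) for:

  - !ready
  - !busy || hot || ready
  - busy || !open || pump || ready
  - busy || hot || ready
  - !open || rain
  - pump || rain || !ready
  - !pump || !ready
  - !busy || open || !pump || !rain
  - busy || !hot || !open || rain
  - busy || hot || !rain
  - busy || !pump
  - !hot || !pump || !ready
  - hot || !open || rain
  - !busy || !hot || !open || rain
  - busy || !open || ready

Unit clause (!ready) forces ready = False.
Set rain = False.
  then (!open || rain) forces open = False.
Set busy = True.
  then (!busy || hot || ready) forces hot = True.
Set pump = True.
All clauses satisfied.

rain: False, open: False, busy: True, ready: False, pump: True, hot: True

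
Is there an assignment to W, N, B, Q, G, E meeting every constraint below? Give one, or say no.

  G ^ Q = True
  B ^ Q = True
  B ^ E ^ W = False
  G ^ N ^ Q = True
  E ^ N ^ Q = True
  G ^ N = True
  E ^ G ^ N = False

W = False, N = False, B = True, Q = False, G = True, E = True

G ^ Q = T ^ F = True ✓
B ^ Q = T ^ F = True ✓
B ^ E ^ W = T ^ T ^ F = False ✓
G ^ N ^ Q = T ^ F ^ F = True ✓
E ^ N ^ Q = T ^ F ^ F = True ✓
G ^ N = T ^ F = True ✓
E ^ G ^ N = T ^ T ^ F = False ✓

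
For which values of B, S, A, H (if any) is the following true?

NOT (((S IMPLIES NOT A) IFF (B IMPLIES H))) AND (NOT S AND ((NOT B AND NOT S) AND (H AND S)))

Case S = True: the conjunct NOT S is False.
Case S = False: the conjunct S is False.
Both cases fail — unsatisfiable.

Unsatisfiable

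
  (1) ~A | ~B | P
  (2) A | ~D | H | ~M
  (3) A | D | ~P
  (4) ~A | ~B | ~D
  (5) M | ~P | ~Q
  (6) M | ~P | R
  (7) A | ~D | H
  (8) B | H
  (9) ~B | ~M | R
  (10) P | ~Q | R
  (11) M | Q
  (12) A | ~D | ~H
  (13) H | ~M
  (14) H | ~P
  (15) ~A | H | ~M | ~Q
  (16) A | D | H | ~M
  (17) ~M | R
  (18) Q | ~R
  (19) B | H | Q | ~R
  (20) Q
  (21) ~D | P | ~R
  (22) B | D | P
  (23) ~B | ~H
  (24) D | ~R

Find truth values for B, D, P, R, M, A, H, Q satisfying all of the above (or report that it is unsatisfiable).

Unit clause (Q) forces Q = True.
Set B = False.
  then (B | H) forces H = True.
Try D = False:
  (B | D | P) forces P = True.
  (A | D | ~P) forces A = True.
  (M | ~P | ~Q) forces M = True.
  (~M | R) forces R = True.
  clause (D | ~R) is falsified — backtrack.
So D = True.
  then (A | ~D | ~H) forces A = True.
Set P = True.
  then (M | ~P | ~Q) forces M = True.
  then (~M | R) forces R = True.
All clauses satisfied.

B: False, D: True, P: True, R: True, M: True, A: True, H: True, Q: True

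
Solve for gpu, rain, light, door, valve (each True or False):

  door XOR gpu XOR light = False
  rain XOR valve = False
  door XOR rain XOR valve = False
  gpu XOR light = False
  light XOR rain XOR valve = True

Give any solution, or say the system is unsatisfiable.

gpu = True, rain = True, light = True, door = False, valve = True

door XOR gpu XOR light = F XOR T XOR T = False ✓
rain XOR valve = T XOR T = False ✓
door XOR rain XOR valve = F XOR T XOR T = False ✓
gpu XOR light = T XOR T = False ✓
light XOR rain XOR valve = T XOR T XOR T = True ✓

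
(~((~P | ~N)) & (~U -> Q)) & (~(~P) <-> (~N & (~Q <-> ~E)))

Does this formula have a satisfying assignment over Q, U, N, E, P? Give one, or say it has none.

Case N = True: the formula simplifies to (~(~P) & (~U -> Q)) & ~P.
  P = True: the conjunct ~P is False.
  P = False: the conjunct ~(~P) becomes ~(~False) = False.
Case N = False: the conjunct ~((~P | ~N)) becomes ~((~P | True)) = False.
Both cases fail — unsatisfiable.

Unsatisfiable — no assignment works.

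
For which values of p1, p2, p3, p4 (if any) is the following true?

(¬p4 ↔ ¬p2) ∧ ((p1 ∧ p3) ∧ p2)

p1=T; p2=T; p3=T; p4=T

  ¬p4 ↔ ¬p2 = True
    ¬p4 = False
    ¬p2 = False
  (p1 ∧ p3) ∧ p2 = True
    p1 ∧ p3 = True
Both conjuncts True, so the formula holds.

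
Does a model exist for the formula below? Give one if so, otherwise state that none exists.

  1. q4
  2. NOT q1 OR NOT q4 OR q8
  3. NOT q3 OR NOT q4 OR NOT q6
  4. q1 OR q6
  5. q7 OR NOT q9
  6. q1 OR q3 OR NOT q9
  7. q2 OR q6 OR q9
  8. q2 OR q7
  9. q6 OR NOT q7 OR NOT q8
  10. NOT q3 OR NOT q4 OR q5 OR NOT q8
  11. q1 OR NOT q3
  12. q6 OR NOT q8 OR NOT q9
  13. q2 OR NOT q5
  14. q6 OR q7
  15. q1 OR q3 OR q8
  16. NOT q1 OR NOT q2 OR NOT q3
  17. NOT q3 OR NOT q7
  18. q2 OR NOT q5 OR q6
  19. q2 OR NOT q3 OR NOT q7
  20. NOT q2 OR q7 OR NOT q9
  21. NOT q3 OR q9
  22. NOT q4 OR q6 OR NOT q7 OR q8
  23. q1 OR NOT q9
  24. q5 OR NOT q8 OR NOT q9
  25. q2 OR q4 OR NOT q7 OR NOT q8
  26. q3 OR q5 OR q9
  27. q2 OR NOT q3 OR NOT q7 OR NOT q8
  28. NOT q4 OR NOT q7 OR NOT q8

q1 = True, q2 = True, q3 = False, q4 = True, q5 = True, q6 = True, q7 = False, q8 = True, q9 = False

Unit clause (q4) forces q4 = True.
Set q1 = True.
  then (NOT q1 OR NOT q4 OR q8) forces q8 = True.
  then (NOT q4 OR NOT q7 OR NOT q8) forces q7 = False.
  then (q7 OR NOT q9) forces q9 = False.
  then (q2 OR q7) forces q2 = True.
  then (q6 OR q7) forces q6 = True.
  then (NOT q1 OR NOT q2 OR NOT q3) forces q3 = False.
  then (q3 OR q5 OR q9) forces q5 = True.
All clauses satisfied.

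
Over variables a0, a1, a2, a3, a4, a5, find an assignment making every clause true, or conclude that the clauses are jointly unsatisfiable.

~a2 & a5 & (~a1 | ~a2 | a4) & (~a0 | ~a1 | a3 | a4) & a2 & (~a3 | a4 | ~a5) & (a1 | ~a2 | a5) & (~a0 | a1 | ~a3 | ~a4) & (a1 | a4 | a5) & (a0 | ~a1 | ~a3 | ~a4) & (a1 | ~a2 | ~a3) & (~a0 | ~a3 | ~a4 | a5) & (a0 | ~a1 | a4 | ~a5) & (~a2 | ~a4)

UNSATISFIABLE

Case a2 = True:
  Clause (~a2) is falsified — contradiction.
Case a2 = False:
  Clause (a2) is falsified — contradiction.
Both cases fail, so the formula is unsatisfiable.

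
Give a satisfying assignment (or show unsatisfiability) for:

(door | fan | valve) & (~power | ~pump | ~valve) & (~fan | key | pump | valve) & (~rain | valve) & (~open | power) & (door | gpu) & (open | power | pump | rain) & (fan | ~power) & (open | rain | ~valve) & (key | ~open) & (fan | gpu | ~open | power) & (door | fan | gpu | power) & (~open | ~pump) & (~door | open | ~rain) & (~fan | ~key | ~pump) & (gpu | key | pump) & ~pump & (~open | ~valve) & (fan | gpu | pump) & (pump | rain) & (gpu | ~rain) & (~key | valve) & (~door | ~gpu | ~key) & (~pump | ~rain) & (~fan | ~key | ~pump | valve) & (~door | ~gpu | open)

valve = True; rain = True; fan = True; open = False; gpu = True; pump = False; power = True; door = False; key = True

Unit clause (~pump) forces pump = False.
In (pump | rain) only rain is left, so rain = True.
In (gpu | ~rain) only gpu is left, so gpu = True.
In (~rain | valve) only valve is left, so valve = True.
In (~open | ~valve) only ~open is left, so open = False.
In (~door | ~gpu | open) only ~door is left, so door = False.
Set fan = True.
Set power = True.
Set key = True.
All clauses satisfied.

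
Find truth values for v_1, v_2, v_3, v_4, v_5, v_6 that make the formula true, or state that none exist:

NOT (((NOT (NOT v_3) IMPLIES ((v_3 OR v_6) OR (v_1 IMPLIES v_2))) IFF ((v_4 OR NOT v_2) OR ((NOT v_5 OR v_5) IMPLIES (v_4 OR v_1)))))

v_1=F, v_2=T, v_3=T, v_4=F, v_5=F, v_6=F

  NOT (((NOT (NOT v_3) IMPLIES ((v_3 OR v_6) OR (v_1 IMPLIES v_2))) IFF ((v_4 OR NOT v_2) OR ((NOT v_5 OR v_5) IMPLIES (v_4 OR v_1))))) = True
    (NOT (NOT v_3) IMPLIES ((v_3 OR v_6) OR (v_1 IMPLIES v_2))) IFF ((v_4 OR NOT v_2) OR ((NOT v_5 OR v_5) IMPLIES (v_4 OR v_1))) = False
      NOT (NOT v_3) IMPLIES ((v_3 OR v_6) OR (v_1 IMPLIES v_2)) = True
        NOT (NOT v_3) = True
          NOT v_3 = False
        (v_3 OR v_6) OR (v_1 IMPLIES v_2) = True
          v_3 OR v_6 = True
          v_1 IMPLIES v_2 = True
      (v_4 OR NOT v_2) OR ((NOT v_5 OR v_5) IMPLIES (v_4 OR v_1)) = False
        v_4 OR NOT v_2 = False
          NOT v_2 = False
        (NOT v_5 OR v_5) IMPLIES (v_4 OR v_1) = False
          NOT v_5 OR v_5 = True
            NOT v_5 = True
          v_4 OR v_1 = False
The formula evaluates to True.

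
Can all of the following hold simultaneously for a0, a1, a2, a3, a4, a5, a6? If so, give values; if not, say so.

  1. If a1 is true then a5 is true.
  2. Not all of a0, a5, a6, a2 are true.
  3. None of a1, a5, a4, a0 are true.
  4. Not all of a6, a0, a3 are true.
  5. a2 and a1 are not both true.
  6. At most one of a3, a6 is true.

a0: False; a1: False; a2: False; a3: False; a4: False; a5: False; a6: True

  (1) a1=F ⇒ a5: vacuous ✓
  (2) {a0, a5, a6, a2}: 1/4 true — not all ✓
  (3) {a1, a5, a4, a0}: 0 true — none ✓
  (4) {a6, a0, a3}: 1/3 true — not all ✓
  (5) a2=F, a1=F — not both ✓
  (6) {a3, a6}: 1 true — at most one ✓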